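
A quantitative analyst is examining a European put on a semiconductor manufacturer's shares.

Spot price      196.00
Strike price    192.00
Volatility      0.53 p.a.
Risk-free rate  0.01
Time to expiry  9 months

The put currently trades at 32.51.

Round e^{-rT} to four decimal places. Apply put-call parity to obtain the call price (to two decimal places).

37.95

e^(−rT) = e^(−0.01·0.75) = 0.9925
Put-call parity: C − P = S − K·e^(−rT) = 196 − 192·0.9925 = 196 − 190.5600 = 5.4400
C = P + (C − P) = 32.51 + (5.4400) = 37.9500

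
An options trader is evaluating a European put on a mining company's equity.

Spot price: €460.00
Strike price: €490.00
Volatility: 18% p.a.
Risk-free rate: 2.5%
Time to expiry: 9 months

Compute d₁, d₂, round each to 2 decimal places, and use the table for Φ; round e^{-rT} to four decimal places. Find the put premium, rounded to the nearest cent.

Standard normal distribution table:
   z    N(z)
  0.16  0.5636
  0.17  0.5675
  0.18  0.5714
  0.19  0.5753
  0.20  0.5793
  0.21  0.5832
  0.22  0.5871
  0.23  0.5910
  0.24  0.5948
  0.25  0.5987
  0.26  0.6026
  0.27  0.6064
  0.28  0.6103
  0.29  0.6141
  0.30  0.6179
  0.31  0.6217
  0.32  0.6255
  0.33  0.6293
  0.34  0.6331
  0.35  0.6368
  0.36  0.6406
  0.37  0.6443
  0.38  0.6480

σ√T = 0.18 × 0.8660 = 0.1559
ln(S/K) + (r + σ²/2)T = ln(460/490) + (0.025 + 0.18²/2)·0.75 = -0.0632 + 0.0309 = -0.0323
d₁ = -0.0323 / 0.1559 = -0.2071 ⇒ -0.21
d₂ = d₁ − σ√T = -0.2071 − 0.1559 = -0.3630 ⇒ -0.36
e^(−rT) = e^(−0.025·0.75) = 0.9814
P = 490·0.9814·N(0.36) − 460·N(0.21) = 490·0.9814·0.6406 − 460·0.5832 = 308.0556 − 268.2720 = 39.7836

€39.78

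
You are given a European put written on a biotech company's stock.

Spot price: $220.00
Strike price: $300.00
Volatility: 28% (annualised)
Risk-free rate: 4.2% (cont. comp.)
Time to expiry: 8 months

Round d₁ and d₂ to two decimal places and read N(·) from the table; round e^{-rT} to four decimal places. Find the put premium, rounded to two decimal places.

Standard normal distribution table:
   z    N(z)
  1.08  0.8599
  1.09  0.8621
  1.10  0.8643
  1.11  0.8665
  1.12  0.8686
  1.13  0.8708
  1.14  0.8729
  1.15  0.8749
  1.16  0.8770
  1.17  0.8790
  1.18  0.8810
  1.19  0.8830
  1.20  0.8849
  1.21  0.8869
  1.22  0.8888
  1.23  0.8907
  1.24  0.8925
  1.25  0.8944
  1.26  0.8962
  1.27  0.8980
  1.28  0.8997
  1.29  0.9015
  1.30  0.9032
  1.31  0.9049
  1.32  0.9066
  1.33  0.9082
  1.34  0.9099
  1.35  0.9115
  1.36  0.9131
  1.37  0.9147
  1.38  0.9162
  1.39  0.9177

$74.81

T = 0.6667;  σ√T = 0.2286
d₁ = [ln(220/300) + (0.042 + 0.28²/2)·0.6667] / 0.2286 = [-0.3102 + 0.0541] / 0.2286 = -1.1199 which rounds to -1.12
d₂ = d₁ − σ√T = -1.1199 − 0.2286 = -1.3485 which rounds to -1.35
e^(−rT) = e^(−0.042·0.6667) = 0.9724
P = 300·0.9724·N(1.35) − 220·N(1.12) = 300·0.9724·0.9115 − 220·0.8686 = 265.9028 − 191.0920 = 74.8108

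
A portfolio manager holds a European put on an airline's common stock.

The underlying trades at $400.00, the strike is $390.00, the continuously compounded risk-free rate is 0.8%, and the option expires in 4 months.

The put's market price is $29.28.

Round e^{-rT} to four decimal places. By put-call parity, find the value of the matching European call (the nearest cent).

exp(−rT) = exp(−0.008·0.3333) = 0.9973
Put-call parity: C − P = S − K·e^(−rT) = 400 − 390·0.9973 = 400 − 388.9470 = 11.0530
C = P + (C − P) = 29.28 + (11.0530) = 40.3330

$40.33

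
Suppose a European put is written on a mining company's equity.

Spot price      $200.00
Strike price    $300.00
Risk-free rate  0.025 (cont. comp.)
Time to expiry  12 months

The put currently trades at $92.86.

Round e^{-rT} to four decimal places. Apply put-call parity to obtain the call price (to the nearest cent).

$0.27

e^(−rT) = e^(−0.025·1) = 0.9753
Put-call parity: C − P = S − K·e^(−rT) = 200 − 300·0.9753 = 200 − 292.5900 = -92.5900
C = P + (C − P) = 92.86 + (-92.5900) = 0.2700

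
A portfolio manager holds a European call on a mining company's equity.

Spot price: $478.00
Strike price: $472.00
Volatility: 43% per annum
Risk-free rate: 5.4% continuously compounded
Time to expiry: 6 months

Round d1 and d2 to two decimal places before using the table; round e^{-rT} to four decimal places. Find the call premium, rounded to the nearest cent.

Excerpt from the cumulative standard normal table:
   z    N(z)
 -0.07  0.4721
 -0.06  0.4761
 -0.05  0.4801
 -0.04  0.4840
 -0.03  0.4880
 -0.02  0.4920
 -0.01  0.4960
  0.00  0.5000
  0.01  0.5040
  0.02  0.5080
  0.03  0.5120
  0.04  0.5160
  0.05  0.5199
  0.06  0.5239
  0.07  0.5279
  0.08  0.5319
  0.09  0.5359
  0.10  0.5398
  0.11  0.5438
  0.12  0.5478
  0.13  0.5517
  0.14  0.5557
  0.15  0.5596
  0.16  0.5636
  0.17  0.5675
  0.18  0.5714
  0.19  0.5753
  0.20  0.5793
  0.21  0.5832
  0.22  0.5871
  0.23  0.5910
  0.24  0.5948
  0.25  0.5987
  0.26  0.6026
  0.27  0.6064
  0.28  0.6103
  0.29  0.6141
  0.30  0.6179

$65.68

σ√T = 0.43·√0.5 = 0.3041
ln(S/K) + (r + σ²/2)T = ln(478/472) + (0.054 + 0.43²/2)·0.5 = 0.0126 + 0.0732 = 0.0859
d₁ = 0.0859 / 0.3041 = 0.2824 ≈ 0.28
d₂ = d₁ − σ√T = 0.2824 − 0.3041 = -0.0217 ≈ -0.02
e^(−rT) = e^(−0.054·0.5) = 0.9734
C = 478·N(0.28) − 472·0.9734·N(-0.02) = 478·0.6103 − 472·0.9734·0.4920 = 291.7234 − 226.0468 = 65.6766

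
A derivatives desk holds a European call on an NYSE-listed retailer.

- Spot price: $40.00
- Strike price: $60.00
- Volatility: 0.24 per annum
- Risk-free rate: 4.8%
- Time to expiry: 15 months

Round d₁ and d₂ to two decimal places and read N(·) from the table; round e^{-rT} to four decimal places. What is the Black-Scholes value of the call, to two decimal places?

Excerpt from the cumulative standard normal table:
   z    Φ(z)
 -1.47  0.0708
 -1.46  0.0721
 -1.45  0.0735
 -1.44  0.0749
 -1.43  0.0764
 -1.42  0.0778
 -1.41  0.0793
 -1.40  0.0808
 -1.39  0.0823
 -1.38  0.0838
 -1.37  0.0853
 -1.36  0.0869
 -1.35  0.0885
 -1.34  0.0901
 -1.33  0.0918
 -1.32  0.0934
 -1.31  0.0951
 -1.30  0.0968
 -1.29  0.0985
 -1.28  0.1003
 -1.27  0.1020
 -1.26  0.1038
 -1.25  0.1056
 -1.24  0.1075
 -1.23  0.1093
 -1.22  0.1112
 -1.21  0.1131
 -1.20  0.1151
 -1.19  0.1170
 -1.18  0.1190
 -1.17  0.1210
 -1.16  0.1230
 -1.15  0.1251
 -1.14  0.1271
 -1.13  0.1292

$0.61

σ√T = 0.24 × 1.1180 = 0.2683
d₁ = [ln(40/60) + (0.048 + ½·0.24²)·1.25] / (σ√T) = (-0.4055 + 0.0960) / 0.2683 = -1.1533 → -1.15
d₂ = -1.1533 − 0.2683 = -1.4216 → -1.42
e^(−rT) = e^(−0.048·1.25) = 0.9418
N(d₁) = N(-1.15) = 0.1251;  N(d₂) = N(-1.42) = 0.0778
C = 40·0.1251 − 60·0.9418·0.0778 = 5.0040 − 4.3963 = 0.6077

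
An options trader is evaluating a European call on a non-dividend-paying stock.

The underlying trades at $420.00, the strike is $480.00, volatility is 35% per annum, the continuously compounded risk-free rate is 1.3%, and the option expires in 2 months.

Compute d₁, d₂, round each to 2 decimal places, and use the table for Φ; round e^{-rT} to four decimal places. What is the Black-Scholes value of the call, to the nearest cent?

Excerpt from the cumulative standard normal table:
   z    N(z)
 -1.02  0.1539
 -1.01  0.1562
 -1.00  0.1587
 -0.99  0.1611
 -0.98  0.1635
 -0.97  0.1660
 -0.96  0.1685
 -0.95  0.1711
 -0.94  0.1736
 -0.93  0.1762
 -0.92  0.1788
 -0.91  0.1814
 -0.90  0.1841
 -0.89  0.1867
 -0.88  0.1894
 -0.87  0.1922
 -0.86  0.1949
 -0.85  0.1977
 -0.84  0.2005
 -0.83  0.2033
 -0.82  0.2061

σ√T = 0.35 × 0.4082 = 0.1429
d₁ = [ln(420/480) + (0.013 + ½·0.35²)·0.1667] / (σ√T) = (-0.1335 + 0.0124) / 0.1429 = -0.8479 ≈ -0.85
d₂ = -0.8479 − 0.1429 = -0.9908 ≈ -0.99
exp(−rT) = exp(−0.013·0.1667) = 0.9978
N(d₁) = N(-0.85) = 0.1977;  N(d₂) = N(-0.99) = 0.1611
C = 420·0.1977 − 480·0.9978·0.1611 = 83.0340 − 77.1579 = 5.8761

$5.88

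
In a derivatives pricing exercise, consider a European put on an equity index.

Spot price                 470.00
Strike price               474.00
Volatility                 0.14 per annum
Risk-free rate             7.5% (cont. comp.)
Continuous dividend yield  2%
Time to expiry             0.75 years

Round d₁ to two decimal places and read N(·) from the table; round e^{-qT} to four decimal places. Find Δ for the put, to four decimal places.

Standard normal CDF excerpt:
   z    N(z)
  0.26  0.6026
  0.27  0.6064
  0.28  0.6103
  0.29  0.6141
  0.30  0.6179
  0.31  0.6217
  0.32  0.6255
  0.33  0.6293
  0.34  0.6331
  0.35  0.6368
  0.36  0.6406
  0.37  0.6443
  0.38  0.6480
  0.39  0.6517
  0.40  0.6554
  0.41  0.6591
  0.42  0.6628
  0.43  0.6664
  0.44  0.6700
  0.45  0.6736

T = 0.75;  σ√T = 0.1212
d₁ = [ln(470/474) + (0.075 − 0.02 + 0.14²/2)·0.75] / 0.1212 = [-0.0085 + 0.0486] / 0.1212 = 0.3309 → 0.33
N(d₁) = N(0.33) = 0.6293
Δ_put = exp(−qT)·(N(d₁) − 1) = 0.9851·(0.6293 − 1) = -0.3652

-0.3652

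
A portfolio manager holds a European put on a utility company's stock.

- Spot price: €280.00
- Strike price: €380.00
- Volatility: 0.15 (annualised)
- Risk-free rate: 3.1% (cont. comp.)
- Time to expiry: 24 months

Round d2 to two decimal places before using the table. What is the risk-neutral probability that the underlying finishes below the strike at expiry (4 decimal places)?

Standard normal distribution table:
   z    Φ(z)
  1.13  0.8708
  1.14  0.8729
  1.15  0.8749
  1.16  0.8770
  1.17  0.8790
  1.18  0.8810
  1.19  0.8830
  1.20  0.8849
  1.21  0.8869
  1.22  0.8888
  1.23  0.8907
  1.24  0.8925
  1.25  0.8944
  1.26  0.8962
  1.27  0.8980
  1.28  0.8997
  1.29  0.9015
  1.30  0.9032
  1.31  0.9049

0.8944

σ√T = 0.15·√2 = 0.2121
ln(S/K) + (r + σ²/2)T = ln(280/380) + (0.031 + 0.15²/2)·2 = -0.3054 + 0.0845 = -0.2209
d₁ = -0.2209 / 0.2121 = -1.0412 ⇒ -1.04
d₂ = d₁ − σ√T = -1.0412 − 0.2121 = -1.2534 ⇒ -1.25
Risk-neutral Pr[S_T < K] = N(−d₂) = N(1.25) = 0.8944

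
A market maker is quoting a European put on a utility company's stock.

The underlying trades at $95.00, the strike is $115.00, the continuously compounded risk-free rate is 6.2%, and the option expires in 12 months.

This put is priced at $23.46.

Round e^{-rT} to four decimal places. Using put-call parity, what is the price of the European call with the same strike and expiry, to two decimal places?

exp(−rT) = exp(−0.062·1) = 0.9399
Put-call parity: C − P = S − K·e^(−rT) = 95 − 115·0.9399 = 95 − 108.0885 = -13.0885
C = P + (C − P) = 23.46 + (-13.0885) = 10.3715

$10.37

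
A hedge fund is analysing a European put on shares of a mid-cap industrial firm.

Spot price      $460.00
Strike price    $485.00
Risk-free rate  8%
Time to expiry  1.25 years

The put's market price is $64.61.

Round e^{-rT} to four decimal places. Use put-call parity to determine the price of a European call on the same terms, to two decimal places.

e^(−rT) = e^(−0.08·1.25) = 0.9048
Put-call parity: C − P = S − K·e^(−rT) = 460 − 485·0.9048 = 460 − 438.8280 = 21.1720
C = P + (C − P) = 64.61 + (21.1720) = 85.7820

$85.78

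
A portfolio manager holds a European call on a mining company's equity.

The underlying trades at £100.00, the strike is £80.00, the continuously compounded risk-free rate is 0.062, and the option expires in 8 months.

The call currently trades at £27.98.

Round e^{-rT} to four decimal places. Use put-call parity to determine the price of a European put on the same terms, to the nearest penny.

£4.74

exp(−rT) = exp(−0.062·0.6667) = 0.9595
Put-call parity: C − P = S − K·e^(−rT) = 100 − 80·0.9595 = 100 − 76.7600 = 23.2400
P = C − (C − P) = 27.98 − (23.2400) = 4.7400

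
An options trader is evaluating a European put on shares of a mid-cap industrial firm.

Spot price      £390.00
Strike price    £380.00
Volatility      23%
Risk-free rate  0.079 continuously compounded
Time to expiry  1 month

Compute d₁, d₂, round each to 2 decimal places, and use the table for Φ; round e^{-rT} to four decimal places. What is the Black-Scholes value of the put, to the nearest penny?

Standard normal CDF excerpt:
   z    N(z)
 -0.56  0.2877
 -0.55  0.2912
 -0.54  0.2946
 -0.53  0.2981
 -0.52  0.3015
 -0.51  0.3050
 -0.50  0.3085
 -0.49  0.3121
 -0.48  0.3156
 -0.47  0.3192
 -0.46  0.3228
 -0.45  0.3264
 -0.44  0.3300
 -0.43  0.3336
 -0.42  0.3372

£4.27

σ√T = 0.23 × 0.2887 = 0.0664
ln(S/K) + (r + σ²/2)T = ln(390/380) + (0.079 + 0.23²/2)·0.08333 = 0.0260 + 0.0088 = 0.0348
d₁ = 0.0348 / 0.0664 = 0.5236 which rounds to 0.52
d₂ = d₁ − σ√T = 0.5236 − 0.0664 = 0.4572 which rounds to 0.46
exp(−rT) = exp(−0.079·0.08333) = 0.9934
P = 380·0.9934·N(-0.46) − 390·N(-0.52) = 380·0.9934·0.3228 − 390·0.3015 = 121.8544 − 117.5850 = 4.2694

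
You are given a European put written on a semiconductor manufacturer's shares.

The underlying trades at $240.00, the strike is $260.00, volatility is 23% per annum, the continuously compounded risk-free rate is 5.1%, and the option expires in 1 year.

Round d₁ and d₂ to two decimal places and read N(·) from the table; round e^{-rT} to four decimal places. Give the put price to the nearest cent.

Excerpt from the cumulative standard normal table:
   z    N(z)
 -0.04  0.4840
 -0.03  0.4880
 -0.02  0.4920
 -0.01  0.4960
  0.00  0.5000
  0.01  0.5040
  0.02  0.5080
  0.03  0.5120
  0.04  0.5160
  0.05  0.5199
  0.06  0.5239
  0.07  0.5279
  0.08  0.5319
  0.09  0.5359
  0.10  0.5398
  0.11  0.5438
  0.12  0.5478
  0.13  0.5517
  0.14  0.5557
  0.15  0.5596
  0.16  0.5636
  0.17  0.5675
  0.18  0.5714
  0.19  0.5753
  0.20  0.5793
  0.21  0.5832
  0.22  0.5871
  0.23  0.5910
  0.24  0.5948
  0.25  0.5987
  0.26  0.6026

$26.00

T = 1;  σ√T = 0.2300
ln(S/K) + (r + σ²/2)T = ln(240/260) + (0.051 + 0.23²/2)·1 = -0.0800 + 0.0774 = -0.0026
d₁ = -0.0026 / 0.2300 = -0.0113 ≈ -0.01
d₂ = d₁ − σ√T = -0.0113 − 0.2300 = -0.2413 ≈ -0.24
exp(−rT) = exp(−0.051·1) = 0.9503
N(−d₂) = N(0.24) = 0.5948;  N(−d₁) = N(0.01) = 0.5040
P = 260·0.9503·0.5948 − 240·0.5040 = 146.9620 − 120.9600 = 26.0020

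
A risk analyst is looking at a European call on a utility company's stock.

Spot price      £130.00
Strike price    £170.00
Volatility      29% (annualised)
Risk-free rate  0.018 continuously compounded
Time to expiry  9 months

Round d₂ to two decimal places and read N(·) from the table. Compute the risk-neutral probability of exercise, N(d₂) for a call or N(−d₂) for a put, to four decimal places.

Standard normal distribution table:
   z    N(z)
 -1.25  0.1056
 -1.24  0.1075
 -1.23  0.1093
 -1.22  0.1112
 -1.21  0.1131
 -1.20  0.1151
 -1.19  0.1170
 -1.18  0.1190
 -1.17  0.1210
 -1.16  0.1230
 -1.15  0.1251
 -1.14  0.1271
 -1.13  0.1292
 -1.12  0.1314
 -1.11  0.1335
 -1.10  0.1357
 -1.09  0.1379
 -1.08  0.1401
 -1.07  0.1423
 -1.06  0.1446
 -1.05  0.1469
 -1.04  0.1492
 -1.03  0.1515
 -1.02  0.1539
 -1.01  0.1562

0.1271

σ√T = 0.29·√0.75 = 0.2511
ln(S/K) + (r + σ²/2)T = ln(130/170) + (0.018 + 0.29²/2)·0.75 = -0.2683 + 0.0450 = -0.2232
d₁ = -0.2232 / 0.2511 = -0.8888 which rounds to -0.89
d₂ = d₁ − σ√T = -0.8888 − 0.2511 = -1.1400 which rounds to -1.14
Pr(exercise) under Q = N(d₂) = 0.1271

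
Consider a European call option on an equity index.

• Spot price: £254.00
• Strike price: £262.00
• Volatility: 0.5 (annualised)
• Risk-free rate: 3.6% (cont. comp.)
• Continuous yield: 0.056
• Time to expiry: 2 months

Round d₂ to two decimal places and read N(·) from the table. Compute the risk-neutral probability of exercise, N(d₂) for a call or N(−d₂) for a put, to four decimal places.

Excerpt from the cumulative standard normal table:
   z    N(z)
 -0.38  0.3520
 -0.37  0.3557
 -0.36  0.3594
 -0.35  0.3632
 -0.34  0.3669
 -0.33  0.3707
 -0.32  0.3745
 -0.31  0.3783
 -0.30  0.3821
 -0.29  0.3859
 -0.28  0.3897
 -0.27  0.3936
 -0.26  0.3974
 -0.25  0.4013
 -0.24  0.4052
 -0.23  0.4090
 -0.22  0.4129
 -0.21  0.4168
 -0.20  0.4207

0.3936

T = 0.1667;  σ√T = 0.2041
d₁ = [ln(254/262) + (0.036 − 0.056 + 0.5²/2)·0.1667] / 0.2041 = [-0.0310 + 0.0175] / 0.2041 = -0.0662 ⇒ -0.07
d₂ = d₁ − σ√T = -0.0662 − 0.2041 = -0.2703 ⇒ -0.27
Pr(exercise) under Q = N(d₂) = 0.3936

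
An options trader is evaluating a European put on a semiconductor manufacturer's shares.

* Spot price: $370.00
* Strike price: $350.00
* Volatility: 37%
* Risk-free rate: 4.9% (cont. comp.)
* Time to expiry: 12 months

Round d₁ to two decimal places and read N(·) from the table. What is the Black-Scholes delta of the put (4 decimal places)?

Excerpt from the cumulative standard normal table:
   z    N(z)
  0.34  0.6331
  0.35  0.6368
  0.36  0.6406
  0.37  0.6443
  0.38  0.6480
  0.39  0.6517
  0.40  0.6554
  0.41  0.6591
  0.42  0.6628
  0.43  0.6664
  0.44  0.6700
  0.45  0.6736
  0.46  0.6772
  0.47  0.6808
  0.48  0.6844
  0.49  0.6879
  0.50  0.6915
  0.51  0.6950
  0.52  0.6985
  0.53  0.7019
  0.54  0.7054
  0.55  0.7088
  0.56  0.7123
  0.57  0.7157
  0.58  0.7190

-0.3192

T = 1;  σ√T = 0.3700
d₁ = [ln(370/350) + (0.049 + 0.37²/2)·1] / 0.3700 = [0.0556 + 0.1174] / 0.3700 = 0.4676 → 0.47
N(d₁) = N(0.47) = 0.6808
Δ_put = N(d₁) − 1 = 0.6808 − 1 = -0.3192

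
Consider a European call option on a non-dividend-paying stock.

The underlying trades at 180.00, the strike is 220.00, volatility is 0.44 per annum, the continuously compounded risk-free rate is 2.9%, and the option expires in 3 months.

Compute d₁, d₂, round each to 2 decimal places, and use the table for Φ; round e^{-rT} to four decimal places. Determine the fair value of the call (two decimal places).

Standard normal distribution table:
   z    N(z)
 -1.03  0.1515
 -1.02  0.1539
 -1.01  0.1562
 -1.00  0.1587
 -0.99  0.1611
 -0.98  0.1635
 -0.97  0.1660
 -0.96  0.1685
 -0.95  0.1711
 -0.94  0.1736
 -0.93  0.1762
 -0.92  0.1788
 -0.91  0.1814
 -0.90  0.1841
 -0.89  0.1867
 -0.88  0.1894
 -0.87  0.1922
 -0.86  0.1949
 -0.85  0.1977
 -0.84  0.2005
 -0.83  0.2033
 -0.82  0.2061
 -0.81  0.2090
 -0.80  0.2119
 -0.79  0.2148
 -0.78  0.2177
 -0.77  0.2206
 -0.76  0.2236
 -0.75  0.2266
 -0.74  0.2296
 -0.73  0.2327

4.52

T = 0.25;  σ√T = 0.2200
d₁ = [ln(180/220) + (0.029 + 0.44²/2)·0.25] / 0.2200 = [-0.2007 + 0.0314] / 0.2200 = -0.7692 which rounds to -0.77
d₂ = d₁ − σ√T = -0.7692 − 0.2200 = -0.9892 which rounds to -0.99
e^(−rT) = e^(−0.029·0.25) = 0.9928
N(d₁) = N(-0.77) = 0.2206;  N(d₂) = N(-0.99) = 0.1611
C = 180·0.2206 − 220·0.9928·0.1611 = 39.7080 − 35.1868 = 4.5212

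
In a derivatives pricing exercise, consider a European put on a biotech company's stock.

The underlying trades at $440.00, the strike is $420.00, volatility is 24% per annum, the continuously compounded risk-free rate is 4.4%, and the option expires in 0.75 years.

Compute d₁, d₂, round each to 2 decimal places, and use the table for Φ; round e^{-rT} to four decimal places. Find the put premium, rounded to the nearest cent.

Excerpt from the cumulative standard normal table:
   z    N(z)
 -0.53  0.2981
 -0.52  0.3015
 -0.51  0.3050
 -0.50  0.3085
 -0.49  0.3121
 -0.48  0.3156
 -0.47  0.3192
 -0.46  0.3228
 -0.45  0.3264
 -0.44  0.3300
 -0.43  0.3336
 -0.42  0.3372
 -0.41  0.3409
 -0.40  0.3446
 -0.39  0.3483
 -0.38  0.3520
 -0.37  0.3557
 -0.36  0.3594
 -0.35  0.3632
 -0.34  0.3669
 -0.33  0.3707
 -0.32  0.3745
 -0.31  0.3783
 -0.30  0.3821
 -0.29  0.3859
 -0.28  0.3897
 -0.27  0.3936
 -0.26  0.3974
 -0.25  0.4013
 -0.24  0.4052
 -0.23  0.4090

σ√T = 0.24 × 0.8660 = 0.2078
ln(S/K) + (r + σ²/2)T = ln(440/420) + (0.044 + 0.24²/2)·0.75 = 0.0465 + 0.0546 = 0.1011
d₁ = 0.1011 / 0.2078 = 0.4865 ⇒ 0.49
d₂ = d₁ − σ√T = 0.4865 − 0.2078 = 0.2787 ⇒ 0.28
exp(−rT) = exp(−0.044·0.75) = 0.9675
N(−d₂) = N(-0.28) = 0.3897;  N(−d₁) = N(-0.49) = 0.3121
P = 420·0.9675·0.3897 − 440·0.3121 = 158.3546 − 137.3240 = 21.0306

$21.03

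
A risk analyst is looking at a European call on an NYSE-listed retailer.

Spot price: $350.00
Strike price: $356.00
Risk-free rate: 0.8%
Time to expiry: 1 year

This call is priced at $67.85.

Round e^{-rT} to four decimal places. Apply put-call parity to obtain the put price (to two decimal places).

$71.00

exp(−rT) = exp(−0.008·1) = 0.9920
Put-call parity: C − P = S − K·e^(−rT) = 350 − 356·0.9920 = 350 − 353.1520 = -3.1520
P = C − (C − P) = 67.85 − (-3.1520) = 71.0020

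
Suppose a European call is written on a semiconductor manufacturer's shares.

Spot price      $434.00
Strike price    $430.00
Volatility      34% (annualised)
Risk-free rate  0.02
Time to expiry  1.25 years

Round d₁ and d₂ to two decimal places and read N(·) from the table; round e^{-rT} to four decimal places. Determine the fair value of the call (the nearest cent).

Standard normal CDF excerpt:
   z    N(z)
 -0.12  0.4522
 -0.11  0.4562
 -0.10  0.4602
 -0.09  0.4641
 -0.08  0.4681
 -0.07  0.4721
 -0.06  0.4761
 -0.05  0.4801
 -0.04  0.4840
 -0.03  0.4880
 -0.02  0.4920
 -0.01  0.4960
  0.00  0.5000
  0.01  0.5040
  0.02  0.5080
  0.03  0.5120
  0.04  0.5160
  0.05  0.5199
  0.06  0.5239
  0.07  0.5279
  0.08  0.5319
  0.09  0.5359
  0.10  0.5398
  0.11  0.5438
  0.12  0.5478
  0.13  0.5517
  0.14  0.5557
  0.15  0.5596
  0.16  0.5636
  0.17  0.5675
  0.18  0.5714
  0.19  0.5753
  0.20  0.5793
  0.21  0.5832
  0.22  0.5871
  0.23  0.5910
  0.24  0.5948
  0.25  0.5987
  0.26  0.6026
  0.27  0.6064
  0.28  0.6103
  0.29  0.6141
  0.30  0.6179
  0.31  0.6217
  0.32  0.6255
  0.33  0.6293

σ√T = 0.34·√1.25 = 0.3801
d₁ = [ln(434/430) + (0.02 + 0.34²/2)·1.25] / 0.3801 = [0.0093 + 0.0973] / 0.3801 = 0.2802 → 0.28
d₂ = d₁ − σ√T = 0.2802 − 0.3801 = -0.0999 → -0.10
exp(−rT) = exp(−0.02·1.25) = 0.9753
N(d₁) = N(0.28) = 0.6103;  N(d₂) = N(-0.10) = 0.4602
C = 434·0.6103 − 430·0.9753·0.4602 = 264.8702 − 192.9982 = 71.8720

$71.87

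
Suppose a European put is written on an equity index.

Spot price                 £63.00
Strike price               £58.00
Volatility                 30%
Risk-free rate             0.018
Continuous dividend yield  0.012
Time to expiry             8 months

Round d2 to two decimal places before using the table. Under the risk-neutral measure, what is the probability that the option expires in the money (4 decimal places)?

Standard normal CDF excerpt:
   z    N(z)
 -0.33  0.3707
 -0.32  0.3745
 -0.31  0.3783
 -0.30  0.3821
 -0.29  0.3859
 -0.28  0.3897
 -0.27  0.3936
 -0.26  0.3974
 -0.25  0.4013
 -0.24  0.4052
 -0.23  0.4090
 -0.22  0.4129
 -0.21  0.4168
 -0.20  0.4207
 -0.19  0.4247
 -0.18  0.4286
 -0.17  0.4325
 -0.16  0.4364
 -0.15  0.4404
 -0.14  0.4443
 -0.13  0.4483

0.4090

σ√T = 0.3 × 0.8165 = 0.2449
d₁ = [ln(63/58) + (0.018 − 0.012 + 0.3²/2)·0.6667] / 0.2449 = [0.0827 + 0.0340] / 0.2449 = 0.4764 ≈ 0.48
d₂ = d₁ − σ√T = 0.4764 − 0.2449 = 0.2314 ≈ 0.23
Risk-neutral Pr[S_T < K] = N(−d₂) = N(-0.23) = 0.4090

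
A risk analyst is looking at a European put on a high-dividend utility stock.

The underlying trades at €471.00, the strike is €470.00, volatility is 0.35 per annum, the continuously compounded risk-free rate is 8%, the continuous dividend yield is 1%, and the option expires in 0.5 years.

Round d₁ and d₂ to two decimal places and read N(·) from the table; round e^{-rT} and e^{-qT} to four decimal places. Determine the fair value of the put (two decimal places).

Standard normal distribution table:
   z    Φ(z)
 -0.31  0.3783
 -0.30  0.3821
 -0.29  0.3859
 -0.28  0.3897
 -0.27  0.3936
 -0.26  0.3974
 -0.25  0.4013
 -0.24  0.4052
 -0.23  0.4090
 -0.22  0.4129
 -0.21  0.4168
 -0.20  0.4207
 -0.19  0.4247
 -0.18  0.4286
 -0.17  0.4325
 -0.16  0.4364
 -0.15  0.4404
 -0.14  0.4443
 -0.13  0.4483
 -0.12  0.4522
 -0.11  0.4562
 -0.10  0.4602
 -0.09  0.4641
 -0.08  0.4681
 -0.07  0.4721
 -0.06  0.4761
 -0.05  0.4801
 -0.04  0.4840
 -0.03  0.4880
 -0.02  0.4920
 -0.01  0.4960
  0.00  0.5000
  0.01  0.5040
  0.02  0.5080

€35.91

σ√T = 0.35·√0.5 = 0.2475
d₁ = [ln(471/470) + (0.08 − 0.01 + 0.35²/2)·0.5] / 0.2475 = [0.0021 + 0.0656] / 0.2475 = 0.2738 → 0.27
d₂ = d₁ − σ√T = 0.2738 − 0.2475 = 0.0263 → 0.03
e^(−qT) = e^(−0.01·0.5) = 0.9950;  e^(−rT) = e^(−0.08·0.5) = 0.9608
N(−d₂) = N(-0.03) = 0.4880;  N(−d₁) = N(-0.27) = 0.3936
P = 470·0.9608·0.4880 − 471·0.9950·0.3936 = 220.3691 − 184.4587 = 35.9104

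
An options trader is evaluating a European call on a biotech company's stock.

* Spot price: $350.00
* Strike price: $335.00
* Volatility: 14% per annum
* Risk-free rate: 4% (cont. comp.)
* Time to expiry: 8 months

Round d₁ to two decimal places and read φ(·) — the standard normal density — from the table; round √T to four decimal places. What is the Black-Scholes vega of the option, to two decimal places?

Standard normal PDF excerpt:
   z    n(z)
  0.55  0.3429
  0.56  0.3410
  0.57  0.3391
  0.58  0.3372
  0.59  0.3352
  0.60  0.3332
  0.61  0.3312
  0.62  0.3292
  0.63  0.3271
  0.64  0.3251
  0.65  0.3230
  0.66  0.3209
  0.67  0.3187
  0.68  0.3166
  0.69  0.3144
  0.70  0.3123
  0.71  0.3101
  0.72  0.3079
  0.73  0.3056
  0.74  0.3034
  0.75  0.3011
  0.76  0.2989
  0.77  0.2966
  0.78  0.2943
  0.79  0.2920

91.08

T = 0.6667;  σ√T = 0.1143
d₁ = [ln(350/335) + (0.04 + 0.14²/2)·0.6667] / 0.1143 = [0.0438 + 0.0332] / 0.1143 = 0.6736 ≈ 0.67
√T = √0.6667 = 0.8165
φ(d₁) = φ(0.67) = 0.3187
vega = S·φ(d₁)·√T = 350·0.3187·0.8165 = 91.0765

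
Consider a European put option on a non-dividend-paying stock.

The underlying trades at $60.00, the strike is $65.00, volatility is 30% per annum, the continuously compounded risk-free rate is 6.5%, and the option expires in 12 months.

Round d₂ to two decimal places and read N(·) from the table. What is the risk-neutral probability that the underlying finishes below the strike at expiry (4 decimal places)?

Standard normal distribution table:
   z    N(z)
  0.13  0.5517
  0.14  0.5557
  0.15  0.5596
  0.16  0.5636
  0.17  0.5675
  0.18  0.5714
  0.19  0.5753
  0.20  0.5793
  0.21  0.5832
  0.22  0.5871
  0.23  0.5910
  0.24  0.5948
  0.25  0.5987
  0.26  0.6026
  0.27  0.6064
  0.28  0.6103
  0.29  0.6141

T = 1;  σ√T = 0.3000
d₁ = [ln(60/65) + (0.065 + ½·0.3²)·1] / (σ√T) = (-0.0800 + 0.1100) / 0.3000 = 0.0999 ⇒ 0.10
d₂ = 0.0999 − 0.3000 = -0.2001 ⇒ -0.20
Pr(exercise) under Q = N(−d₂) = N(0.20) = 0.5793

0.5793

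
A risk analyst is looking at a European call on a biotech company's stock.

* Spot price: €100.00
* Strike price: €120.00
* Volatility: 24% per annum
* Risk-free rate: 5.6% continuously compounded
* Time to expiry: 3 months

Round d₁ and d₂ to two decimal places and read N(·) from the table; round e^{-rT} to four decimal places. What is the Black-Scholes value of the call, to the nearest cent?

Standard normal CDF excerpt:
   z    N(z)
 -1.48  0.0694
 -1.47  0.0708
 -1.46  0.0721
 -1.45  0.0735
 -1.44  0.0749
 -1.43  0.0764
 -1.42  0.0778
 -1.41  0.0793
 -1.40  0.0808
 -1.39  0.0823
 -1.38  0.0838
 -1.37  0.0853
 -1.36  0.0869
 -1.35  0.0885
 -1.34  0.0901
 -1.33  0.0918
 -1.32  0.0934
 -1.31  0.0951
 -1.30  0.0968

T = 0.25;  σ√T = 0.1200
d₁ = [ln(100/120) + (0.056 + ½·0.24²)·0.25] / (σ√T) = (-0.1823 + 0.0212) / 0.1200 = -1.3427 ⇒ -1.34
d₂ = -1.3427 − 0.1200 = -1.4627 ⇒ -1.46
exp(−rT) = exp(−0.056·0.25) = 0.9861
C = 100·N(-1.34) − 120·0.9861·N(-1.46) = 100·0.0901 − 120·0.9861·0.0721 = 9.0100 − 8.5317 = 0.4783

€0.48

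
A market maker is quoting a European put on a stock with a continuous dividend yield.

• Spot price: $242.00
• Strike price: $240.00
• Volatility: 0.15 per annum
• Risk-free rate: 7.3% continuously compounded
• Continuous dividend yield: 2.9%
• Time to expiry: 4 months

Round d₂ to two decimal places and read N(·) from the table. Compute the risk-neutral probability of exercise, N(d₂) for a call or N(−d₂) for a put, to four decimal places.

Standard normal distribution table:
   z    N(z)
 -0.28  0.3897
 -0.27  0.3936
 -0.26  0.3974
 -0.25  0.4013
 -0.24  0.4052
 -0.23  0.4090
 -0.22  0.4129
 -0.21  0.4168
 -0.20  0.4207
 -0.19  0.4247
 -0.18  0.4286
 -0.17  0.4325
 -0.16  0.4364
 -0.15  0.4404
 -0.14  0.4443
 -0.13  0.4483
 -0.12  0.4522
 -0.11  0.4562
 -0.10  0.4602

0.4129

σ√T = 0.15 × 0.5774 = 0.0866
ln(S/K) + (r − q + σ²/2)T = ln(242/240) + (0.073 − 0.029 + 0.15²/2)·0.3333 = 0.0083 + 0.0184 = 0.0267
d₁ = 0.0267 / 0.0866 = 0.3085 ⇒ 0.31
d₂ = d₁ − σ√T = 0.3085 − 0.0866 = 0.2219 ⇒ 0.22
Risk-neutral Pr[S_T < K] = N(−d₂) = N(-0.22) = 0.4129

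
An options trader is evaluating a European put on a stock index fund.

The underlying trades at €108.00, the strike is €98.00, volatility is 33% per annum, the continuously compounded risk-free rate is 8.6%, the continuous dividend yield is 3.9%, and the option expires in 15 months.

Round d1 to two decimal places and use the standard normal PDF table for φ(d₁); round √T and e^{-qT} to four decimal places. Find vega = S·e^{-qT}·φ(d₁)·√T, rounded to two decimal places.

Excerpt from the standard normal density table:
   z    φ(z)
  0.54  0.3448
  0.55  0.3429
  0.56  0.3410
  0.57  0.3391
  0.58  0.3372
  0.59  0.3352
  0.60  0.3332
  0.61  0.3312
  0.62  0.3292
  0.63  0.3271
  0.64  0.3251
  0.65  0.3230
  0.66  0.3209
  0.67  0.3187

38.09

σ√T = 0.33 × 1.1180 = 0.3690
d₁ = [ln(108/98) + (0.086 − 0.039 + 0.33²/2)·1.25] / 0.3690 = [0.0972 + 0.1268] / 0.3690 = 0.6071 which rounds to 0.61
√T = √1.25 = 1.1180
φ(d₁) = φ(0.61) = 0.3312
exp(−qT) = exp(−0.039·1.25) = 0.9524
vega = S·exp(−qT)·φ(d₁)·√T = 108·0.9524·0.3312·1.1180 = 38.0869
(Call and put vega coincide under Black-Scholes.)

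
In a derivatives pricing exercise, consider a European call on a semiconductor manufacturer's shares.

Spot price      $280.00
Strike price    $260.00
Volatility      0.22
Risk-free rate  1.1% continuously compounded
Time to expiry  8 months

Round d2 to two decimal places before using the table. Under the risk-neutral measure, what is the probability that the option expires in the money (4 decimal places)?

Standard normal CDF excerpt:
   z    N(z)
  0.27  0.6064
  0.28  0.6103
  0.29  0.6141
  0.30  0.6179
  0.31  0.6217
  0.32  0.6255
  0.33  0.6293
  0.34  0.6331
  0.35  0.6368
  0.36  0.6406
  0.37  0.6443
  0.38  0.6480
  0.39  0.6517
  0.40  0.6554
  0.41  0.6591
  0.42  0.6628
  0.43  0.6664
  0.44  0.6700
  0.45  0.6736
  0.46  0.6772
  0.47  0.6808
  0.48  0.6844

0.6406

T = 0.6667;  σ√T = 0.1796
d₁ = [ln(280/260) + (0.011 + 0.22²/2)·0.6667] / 0.1796 = [0.0741 + 0.0235] / 0.1796 = 0.5432 ⇒ 0.54
d₂ = d₁ − σ√T = 0.5432 − 0.1796 = 0.3636 ⇒ 0.36
Pr(exercise) under Q = N(d₂) = 0.6406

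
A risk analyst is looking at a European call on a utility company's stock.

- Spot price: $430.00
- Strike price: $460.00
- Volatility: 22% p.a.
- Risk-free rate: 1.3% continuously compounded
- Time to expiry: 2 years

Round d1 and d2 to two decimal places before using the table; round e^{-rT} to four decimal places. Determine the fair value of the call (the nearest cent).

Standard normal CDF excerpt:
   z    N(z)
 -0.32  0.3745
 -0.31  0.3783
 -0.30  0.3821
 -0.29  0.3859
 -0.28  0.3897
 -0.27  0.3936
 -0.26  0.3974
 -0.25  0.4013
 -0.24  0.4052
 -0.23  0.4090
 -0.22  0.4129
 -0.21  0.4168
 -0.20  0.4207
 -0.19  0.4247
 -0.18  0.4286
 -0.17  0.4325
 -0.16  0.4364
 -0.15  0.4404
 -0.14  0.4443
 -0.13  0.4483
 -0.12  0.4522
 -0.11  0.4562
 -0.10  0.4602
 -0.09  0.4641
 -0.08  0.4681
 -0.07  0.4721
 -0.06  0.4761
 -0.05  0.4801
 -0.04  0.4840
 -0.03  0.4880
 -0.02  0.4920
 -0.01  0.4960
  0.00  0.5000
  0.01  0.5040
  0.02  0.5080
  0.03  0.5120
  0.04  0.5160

$45.49

σ√T = 0.22·√2 = 0.3111
d₁ = [ln(430/460) + (0.013 + 0.22²/2)·2] / 0.3111 = [-0.0674 + 0.0744] / 0.3111 = 0.0224 ≈ 0.02
d₂ = d₁ − σ√T = 0.0224 − 0.3111 = -0.2888 ≈ -0.29
exp(−rT) = exp(−0.013·2) = 0.9743
C = 430·N(0.02) − 460·0.9743·N(-0.29) = 430·0.5080 − 460·0.9743·0.3859 = 218.4400 − 172.9519 = 45.4881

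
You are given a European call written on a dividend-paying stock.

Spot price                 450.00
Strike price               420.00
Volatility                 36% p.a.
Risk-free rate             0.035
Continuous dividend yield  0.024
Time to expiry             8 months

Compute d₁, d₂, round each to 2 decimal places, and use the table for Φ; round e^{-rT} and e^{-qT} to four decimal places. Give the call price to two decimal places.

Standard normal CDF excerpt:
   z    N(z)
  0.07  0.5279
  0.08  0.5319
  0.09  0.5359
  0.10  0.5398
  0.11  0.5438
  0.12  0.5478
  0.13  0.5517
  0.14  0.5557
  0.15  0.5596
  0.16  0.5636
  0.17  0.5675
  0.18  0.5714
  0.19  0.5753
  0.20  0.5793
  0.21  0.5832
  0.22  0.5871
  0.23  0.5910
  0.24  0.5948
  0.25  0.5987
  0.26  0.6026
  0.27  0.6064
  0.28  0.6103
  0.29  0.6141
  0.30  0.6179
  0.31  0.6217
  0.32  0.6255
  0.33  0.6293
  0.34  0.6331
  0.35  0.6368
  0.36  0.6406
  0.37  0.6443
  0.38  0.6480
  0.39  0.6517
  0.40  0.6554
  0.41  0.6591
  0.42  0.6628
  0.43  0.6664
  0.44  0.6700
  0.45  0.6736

T = 0.6667;  σ√T = 0.2939
d₁ = [ln(450/420) + (0.035 − 0.024 + ½·0.36²)·0.6667] / (σ√T) = (0.0690 + 0.0505) / 0.2939 = 0.4066 ⇒ 0.41
d₂ = 0.4066 − 0.2939 = 0.1127 ⇒ 0.11
exp(−qT) = exp(−0.024·0.6667) = 0.9841;  exp(−rT) = exp(−0.035·0.6667) = 0.9769
N(d₁) = N(0.41) = 0.6591;  N(d₂) = N(0.11) = 0.5438
C = 450·0.9841·0.6591 − 420·0.9769·0.5438 = 291.8791 − 223.1201 = 68.7591

68.76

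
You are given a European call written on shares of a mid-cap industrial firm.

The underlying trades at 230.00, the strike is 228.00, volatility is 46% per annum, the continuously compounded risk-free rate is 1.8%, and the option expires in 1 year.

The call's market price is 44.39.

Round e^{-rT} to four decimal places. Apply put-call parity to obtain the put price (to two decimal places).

e^(−rT) = e^(−0.018·1) = 0.9822
Put-call parity: C − P = S − K·e^(−rT) = 230 − 228·0.9822 = 230 − 223.9416 = 6.0584
P = C − (C − P) = 44.39 − (6.0584) = 38.3316

38.33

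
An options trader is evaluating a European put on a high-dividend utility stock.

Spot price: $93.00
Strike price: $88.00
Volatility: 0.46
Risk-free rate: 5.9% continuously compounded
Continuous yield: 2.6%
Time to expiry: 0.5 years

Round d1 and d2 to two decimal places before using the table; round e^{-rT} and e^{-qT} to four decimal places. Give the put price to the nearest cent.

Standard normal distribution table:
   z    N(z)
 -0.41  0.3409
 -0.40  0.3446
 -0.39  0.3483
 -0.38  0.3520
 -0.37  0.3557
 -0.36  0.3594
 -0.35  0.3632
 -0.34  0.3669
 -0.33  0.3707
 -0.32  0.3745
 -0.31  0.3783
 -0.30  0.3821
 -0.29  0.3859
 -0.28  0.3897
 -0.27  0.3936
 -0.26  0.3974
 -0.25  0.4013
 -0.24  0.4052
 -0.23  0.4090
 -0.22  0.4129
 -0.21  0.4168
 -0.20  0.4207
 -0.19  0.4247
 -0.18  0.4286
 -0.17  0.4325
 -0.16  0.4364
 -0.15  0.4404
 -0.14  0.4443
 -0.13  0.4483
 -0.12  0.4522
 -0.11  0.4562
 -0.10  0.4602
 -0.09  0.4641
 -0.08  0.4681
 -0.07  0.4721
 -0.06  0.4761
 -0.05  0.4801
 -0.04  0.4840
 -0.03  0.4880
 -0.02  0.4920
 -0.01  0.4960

$8.36

σ√T = 0.46 × 0.7071 = 0.3253
ln(S/K) + (r − q + σ²/2)T = ln(93/88) + (0.059 − 0.026 + 0.46²/2)·0.5 = 0.0553 + 0.0694 = 0.1247
d₁ = 0.1247 / 0.3253 = 0.3833 → 0.38
d₂ = d₁ − σ√T = 0.3833 − 0.3253 = 0.0580 → 0.06
e^(−qT) = e^(−0.026·0.5) = 0.9871;  e^(−rT) = e^(−0.059·0.5) = 0.9709
P = 88·0.9709·N(-0.06) − 93·0.9871·N(-0.38) = 88·0.9709·0.4761 − 93·0.9871·0.3520 = 40.6776 − 32.3137 = 8.3639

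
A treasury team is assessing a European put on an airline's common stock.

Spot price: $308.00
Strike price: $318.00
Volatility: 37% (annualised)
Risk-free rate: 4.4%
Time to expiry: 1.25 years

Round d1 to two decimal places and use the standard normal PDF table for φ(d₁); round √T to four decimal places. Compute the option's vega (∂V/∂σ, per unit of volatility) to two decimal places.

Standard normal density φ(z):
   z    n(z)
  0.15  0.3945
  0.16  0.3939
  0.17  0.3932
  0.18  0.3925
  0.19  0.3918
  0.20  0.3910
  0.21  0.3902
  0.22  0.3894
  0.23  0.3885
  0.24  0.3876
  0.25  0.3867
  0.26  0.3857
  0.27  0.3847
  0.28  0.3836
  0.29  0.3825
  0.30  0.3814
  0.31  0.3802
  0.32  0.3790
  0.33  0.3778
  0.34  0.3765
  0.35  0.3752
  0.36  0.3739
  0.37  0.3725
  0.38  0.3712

132.81

σ√T = 0.37·√1.25 = 0.4137
d₁ = [ln(308/318) + (0.044 + ½·0.37²)·1.25] / (σ√T) = (-0.0320 + 0.1406) / 0.4137 = 0.2626 which rounds to 0.26
√T = √1.25 = 1.1180
φ(d₁) = φ(0.26) = 0.3857
vega = S·φ(d₁)·√T = 308·0.3857·1.1180 = 132.8135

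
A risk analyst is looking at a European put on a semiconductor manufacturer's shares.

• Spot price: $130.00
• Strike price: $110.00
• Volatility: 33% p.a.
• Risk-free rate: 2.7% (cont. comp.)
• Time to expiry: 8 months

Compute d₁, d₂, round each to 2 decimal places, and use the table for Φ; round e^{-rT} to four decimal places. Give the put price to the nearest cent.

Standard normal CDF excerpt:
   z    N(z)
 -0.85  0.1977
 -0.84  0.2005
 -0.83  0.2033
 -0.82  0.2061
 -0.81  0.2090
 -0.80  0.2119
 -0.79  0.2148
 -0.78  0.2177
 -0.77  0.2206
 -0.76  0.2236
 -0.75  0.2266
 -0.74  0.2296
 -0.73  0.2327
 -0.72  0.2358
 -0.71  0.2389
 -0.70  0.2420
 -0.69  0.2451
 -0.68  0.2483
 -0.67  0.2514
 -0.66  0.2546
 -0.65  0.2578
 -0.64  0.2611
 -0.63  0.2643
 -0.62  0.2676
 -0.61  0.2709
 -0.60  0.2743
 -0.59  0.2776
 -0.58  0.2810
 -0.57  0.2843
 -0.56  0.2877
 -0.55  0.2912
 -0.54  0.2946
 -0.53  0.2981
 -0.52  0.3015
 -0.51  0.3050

$4.67

σ√T = 0.33·√0.6667 = 0.2694
d₁ = [ln(130/110) + (0.027 + 0.33²/2)·0.6667] / 0.2694 = [0.1671 + 0.0543] / 0.2694 = 0.8215 ≈ 0.82
d₂ = d₁ − σ√T = 0.8215 − 0.2694 = 0.5521 ≈ 0.55
e^(−rT) = e^(−0.027·0.6667) = 0.9822
N(−d₂) = N(-0.55) = 0.2912;  N(−d₁) = N(-0.82) = 0.2061
P = 110·0.9822·0.2912 − 130·0.2061 = 31.4618 − 26.7930 = 4.6688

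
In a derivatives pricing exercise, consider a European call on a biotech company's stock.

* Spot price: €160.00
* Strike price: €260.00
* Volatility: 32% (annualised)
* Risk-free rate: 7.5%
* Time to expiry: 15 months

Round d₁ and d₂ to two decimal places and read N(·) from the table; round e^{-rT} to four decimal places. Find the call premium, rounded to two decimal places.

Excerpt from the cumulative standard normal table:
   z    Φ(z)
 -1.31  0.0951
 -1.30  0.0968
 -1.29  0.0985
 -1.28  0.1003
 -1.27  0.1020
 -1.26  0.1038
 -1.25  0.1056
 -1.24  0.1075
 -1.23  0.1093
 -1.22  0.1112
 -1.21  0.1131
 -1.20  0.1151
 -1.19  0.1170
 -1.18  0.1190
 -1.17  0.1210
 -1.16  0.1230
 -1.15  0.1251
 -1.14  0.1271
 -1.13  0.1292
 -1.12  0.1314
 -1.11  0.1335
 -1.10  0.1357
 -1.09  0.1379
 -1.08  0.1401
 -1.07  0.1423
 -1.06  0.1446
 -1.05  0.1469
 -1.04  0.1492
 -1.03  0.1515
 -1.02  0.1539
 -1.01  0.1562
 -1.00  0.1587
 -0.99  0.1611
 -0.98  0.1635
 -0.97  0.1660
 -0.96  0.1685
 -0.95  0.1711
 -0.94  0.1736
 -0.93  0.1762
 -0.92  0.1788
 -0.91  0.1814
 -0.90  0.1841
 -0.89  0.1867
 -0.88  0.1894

T = 1.25;  σ√T = 0.3578
d₁ = [ln(160/260) + (0.075 + 0.32²/2)·1.25] / 0.3578 = [-0.4855 + 0.1578] / 0.3578 = -0.9161 which rounds to -0.92
d₂ = d₁ − σ√T = -0.9161 − 0.3578 = -1.2739 which rounds to -1.27
exp(−rT) = exp(−0.075·1.25) = 0.9105
N(d₁) = N(-0.92) = 0.1788;  N(d₂) = N(-1.27) = 0.1020
C = 160·0.1788 − 260·0.9105·0.1020 = 28.6080 − 24.1465 = 4.4615

€4.46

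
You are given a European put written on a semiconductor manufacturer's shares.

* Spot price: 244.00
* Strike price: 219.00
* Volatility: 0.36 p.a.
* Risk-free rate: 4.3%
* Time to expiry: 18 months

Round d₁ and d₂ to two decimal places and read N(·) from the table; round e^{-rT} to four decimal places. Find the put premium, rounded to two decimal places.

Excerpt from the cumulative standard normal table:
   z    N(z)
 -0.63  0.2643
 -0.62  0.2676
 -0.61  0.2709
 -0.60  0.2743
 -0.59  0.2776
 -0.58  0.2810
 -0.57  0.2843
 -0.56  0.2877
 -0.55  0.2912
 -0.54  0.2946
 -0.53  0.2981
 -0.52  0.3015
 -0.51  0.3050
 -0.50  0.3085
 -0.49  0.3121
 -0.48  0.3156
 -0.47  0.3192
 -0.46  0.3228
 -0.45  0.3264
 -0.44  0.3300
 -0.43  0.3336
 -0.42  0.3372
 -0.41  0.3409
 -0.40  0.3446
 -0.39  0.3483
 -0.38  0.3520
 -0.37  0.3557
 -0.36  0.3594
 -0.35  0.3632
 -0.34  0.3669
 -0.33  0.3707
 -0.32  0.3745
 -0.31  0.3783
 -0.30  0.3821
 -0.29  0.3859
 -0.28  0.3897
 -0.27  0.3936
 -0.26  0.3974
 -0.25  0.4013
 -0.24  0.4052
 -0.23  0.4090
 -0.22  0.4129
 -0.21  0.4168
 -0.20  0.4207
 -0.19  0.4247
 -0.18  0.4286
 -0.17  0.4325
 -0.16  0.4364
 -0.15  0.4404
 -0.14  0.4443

σ√T = 0.36·√1.5 = 0.4409
d₁ = [ln(244/219) + (0.043 + 0.36²/2)·1.5] / 0.4409 = [0.1081 + 0.1617] / 0.4409 = 0.6119 which rounds to 0.61
d₂ = d₁ − σ√T = 0.6119 − 0.4409 = 0.1710 which rounds to 0.17
exp(−rT) = exp(−0.043·1.5) = 0.9375
N(−d₂) = N(-0.17) = 0.4325;  N(−d₁) = N(-0.61) = 0.2709
P = 219·0.9375·0.4325 − 244·0.2709 = 88.7977 − 66.0996 = 22.6981

22.70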